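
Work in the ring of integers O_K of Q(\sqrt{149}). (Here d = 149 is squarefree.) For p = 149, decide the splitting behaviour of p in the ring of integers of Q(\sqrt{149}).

149 mod 4 = 1, hence disc K = 149 and O_K = ℤ[(1+√149)/2].
Ramification test: 149 | 149. The prime 149 ramifies in K.

149 is ramified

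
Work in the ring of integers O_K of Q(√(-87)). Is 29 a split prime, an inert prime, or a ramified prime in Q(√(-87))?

-87 mod 4 = 1, hence disc K = -87 and O_K = ℤ[(1+√-87)/2].
29 divides disc(K) = -87, so 29 ramifies.

29 is ramified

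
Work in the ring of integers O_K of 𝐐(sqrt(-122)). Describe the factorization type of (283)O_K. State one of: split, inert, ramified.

d = -122 ≡ 2 (mod 4), so O_K = ℤ[√-122] and disc(K) = 4d = -488.
Since gcd(283, -488) = 1 the prime 283 does not ramify.
Compute (-122/283) via Euler: 161^((283-1)/2) mod 283 = 1, so (-122/283) = 1.
(-122/283) = 1, so 283 splits.

splits completely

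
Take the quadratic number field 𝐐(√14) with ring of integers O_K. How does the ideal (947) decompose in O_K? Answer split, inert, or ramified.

d = 14 ≡ 2 (mod 4), so O_K = ℤ[√14] and disc(K) = 4d = 56.
947 ∤ 56, so 947 is unramified.
Euler's criterion: 14^473 mod 947 = 1. Thus (14|947) = 1.
Legendre symbol 1 ⇒ 947 is split.

split — (947) = 𝔭₁𝔭₂ with 𝔭₁ ≠ 𝔭₂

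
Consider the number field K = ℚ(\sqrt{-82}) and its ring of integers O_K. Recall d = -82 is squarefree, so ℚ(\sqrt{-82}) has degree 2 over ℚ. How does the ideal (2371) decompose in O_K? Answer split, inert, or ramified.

d = -82 ≡ 2 (mod 4), so O_K = ℤ[√-82] and disc(K) = 4d = -328.
2371 ∤ -328, so 2371 is unramified.
Compute (-82/2371) via Euler: 2289^((2371-1)/2) mod 2371 = 2370, so (-82/2371) = -1.
(-82/2371) = -1, so 2371 is inert.

remains prime (inert)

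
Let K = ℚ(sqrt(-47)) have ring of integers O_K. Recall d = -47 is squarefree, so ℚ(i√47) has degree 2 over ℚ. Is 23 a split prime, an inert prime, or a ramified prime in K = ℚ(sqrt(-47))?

remains prime (inert)

-47 mod 4 = 1, hence disc K = -47 and O_K = ℤ[(1+√-47)/2].
disc(K) = -47 is not divisible by 23; 23 is unramified.
Legendre symbol by Euler's criterion: (-47/23) ≡ (-47)^11 ≡ 22 (mod 23), i.e. (-47/23) = -1.
(-47/23) = -1, so 23 is inert.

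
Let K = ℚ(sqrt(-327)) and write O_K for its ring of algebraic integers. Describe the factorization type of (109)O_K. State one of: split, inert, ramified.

-327 mod 4 = 1, hence disc K = -327 and O_K = ℤ[(1+√-327)/2].
disc(K) = -327 = 109·(-3), so p = 109 is ramified.

109 is ramified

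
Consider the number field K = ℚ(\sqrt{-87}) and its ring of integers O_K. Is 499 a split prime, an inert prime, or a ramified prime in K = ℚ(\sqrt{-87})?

split — (499) = 𝔭₁𝔭₂ with 𝔭₁ ≠ 𝔭₂

Since -87 ≡ 1 mod 4, the ring of integers is ℤ[(1+√-87)/2] with discriminant -87.
499 ∤ -87, so 499 is unramified.
(-87/499) = 412^249 mod 499 = 1, giving Legendre symbol 1.
d is a quadratic residue mod p, hence 499 splits in O_K.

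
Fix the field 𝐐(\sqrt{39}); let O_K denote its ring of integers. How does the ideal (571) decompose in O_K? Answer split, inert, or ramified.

Since 39 ≢ 1 mod 4, the ring of integers is ℤ[√39] with discriminant 4·39 = 156.
571 ∤ 156, so 571 is unramified.
Legendre symbol by Euler's criterion: (39/571) ≡ 39^285 ≡ 570 (mod 571), i.e. (39/571) = -1.
d is a non-residue mod p, hence 571 remains inert in O_K.

571 remains inert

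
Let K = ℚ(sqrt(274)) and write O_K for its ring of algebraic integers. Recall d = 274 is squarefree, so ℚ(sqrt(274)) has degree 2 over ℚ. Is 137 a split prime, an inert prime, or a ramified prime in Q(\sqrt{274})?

ramified — (137) = 𝔭²

d = 274 ≡ 2 (mod 4), so O_K = ℤ[√274] and disc(K) = 4d = 1096.
137 divides disc(K) = 1096, so 137 ramifies.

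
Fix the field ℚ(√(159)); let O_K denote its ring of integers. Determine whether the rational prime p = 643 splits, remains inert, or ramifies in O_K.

d = 159 ≡ 3 (mod 4), so O_K = ℤ[√159] and disc(K) = 4d = 636.
disc(K) = 636 is not divisible by 643; 643 is unramified.
Compute (159/643) via Euler: 159^((643-1)/2) mod 643 = 642, so (159/643) = -1.
(159/643) = -1, so 643 is inert.

inert — (643) stays prime in O_K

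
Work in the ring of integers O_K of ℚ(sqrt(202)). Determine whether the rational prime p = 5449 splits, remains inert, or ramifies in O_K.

splits completely

Since 202 ≢ 1 mod 4, the ring of integers is ℤ[√202] with discriminant 4·202 = 808.
5449 ∤ 808, so 5449 is unramified.
Legendre symbol by Euler's criterion: (202/5449) ≡ 202^2724 ≡ 1 (mod 5449), i.e. (202/5449) = 1.
Legendre symbol 1 ⇒ 5449 is split.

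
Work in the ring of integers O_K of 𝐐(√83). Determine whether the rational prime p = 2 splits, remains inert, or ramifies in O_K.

p ramifies

d = 83 ≡ 3 (mod 4), so O_K = ℤ[√83] and disc(K) = 4d = 332.
Ramification test: 2 | 332. The prime 2 ramifies in K.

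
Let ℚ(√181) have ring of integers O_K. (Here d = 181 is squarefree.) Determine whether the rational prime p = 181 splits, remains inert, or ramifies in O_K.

d = 181 ≡ 1 (mod 4), so O_K = ℤ[(1+√181)/2] and disc(K) = d = 181.
Ramification test: 181 | 181. The prime 181 ramifies in K.

p ramifies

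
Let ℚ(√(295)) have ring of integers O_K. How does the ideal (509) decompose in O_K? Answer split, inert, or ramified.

inert — (509) stays prime in O_K

Since 295 ≢ 1 mod 4, the ring of integers is ℤ[√295] with discriminant 4·295 = 1180.
509 ∤ 1180, so 509 is unramified.
Compute (295/509) via Euler: 295^((509-1)/2) mod 509 = 508, so (295/509) = -1.
(295/509) = -1, so 509 is inert.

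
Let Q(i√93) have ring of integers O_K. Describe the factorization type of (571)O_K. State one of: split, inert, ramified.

-93 mod 4 = 3, hence disc K = 4·(-93) = -372 and O_K = ℤ[√-93].
571 ∤ -372, so 571 is unramified.
Compute (-93/571) via Euler: 478^((571-1)/2) mod 571 = 1, so (-93/571) = 1.
Legendre symbol 1 ⇒ 571 is split.

split — (571) = 𝔭₁𝔭₂ with 𝔭₁ ≠ 𝔭₂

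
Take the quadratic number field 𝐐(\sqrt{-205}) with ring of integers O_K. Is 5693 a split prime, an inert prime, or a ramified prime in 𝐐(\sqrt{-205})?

d = -205 ≡ 3 (mod 4), so O_K = ℤ[√-205] and disc(K) = 4d = -820.
Since gcd(5693, -820) = 1 the prime 5693 does not ramify.
(-205/5693) = 5488^2846 mod 5693 = 1, giving Legendre symbol 1.
(-205/5693) = 1, so 5693 splits.

split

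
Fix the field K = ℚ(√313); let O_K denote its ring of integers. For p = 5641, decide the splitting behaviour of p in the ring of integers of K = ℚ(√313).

313 mod 4 = 1, hence disc K = 313 and O_K = ℤ[(1+√313)/2].
disc(K) = 313 is not divisible by 5641; 5641 is unramified.
Legendre symbol by Euler's criterion: (313/5641) ≡ 313^2820 ≡ 5640 (mod 5641), i.e. (313/5641) = -1.
(313/5641) = -1, so 5641 is inert.

p is inert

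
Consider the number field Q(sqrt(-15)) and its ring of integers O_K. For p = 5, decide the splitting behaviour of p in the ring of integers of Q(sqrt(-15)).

-15 mod 4 = 1, hence disc K = -15 and O_K = ℤ[(1+√-15)/2].
Ramification test: 5 | -15. The prime 5 ramifies in K.

5 is ramified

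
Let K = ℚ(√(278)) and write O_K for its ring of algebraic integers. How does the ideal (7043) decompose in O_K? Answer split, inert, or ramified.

d = 278 ≡ 2 (mod 4), so O_K = ℤ[√278] and disc(K) = 4d = 1112.
7043 ∤ 1112, so 7043 is unramified.
Compute (278/7043) via Euler: 278^((7043-1)/2) mod 7043 = 7042, so (278/7043) = -1.
Legendre symbol -1 ⇒ 7043 is inert.

inert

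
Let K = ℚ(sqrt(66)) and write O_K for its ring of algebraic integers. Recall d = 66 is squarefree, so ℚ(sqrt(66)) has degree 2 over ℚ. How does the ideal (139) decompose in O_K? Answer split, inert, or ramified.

Since 66 ≢ 1 mod 4, the ring of integers is ℤ[√66] with discriminant 4·66 = 264.
disc(K) = 264 is not divisible by 139; 139 is unramified.
Legendre symbol by Euler's criterion: (66/139) ≡ 66^69 ≡ 1 (mod 139), i.e. (66/139) = 1.
(66/139) = 1, so 139 splits.

139 splits in O_K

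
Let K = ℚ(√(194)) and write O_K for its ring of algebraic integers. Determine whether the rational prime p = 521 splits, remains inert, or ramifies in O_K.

splits completely

d = 194 ≡ 2 (mod 4), so O_K = ℤ[√194] and disc(K) = 4d = 776.
521 ∤ 776, so 521 is unramified.
(194/521) = 194^260 mod 521 = 1, giving Legendre symbol 1.
d is a quadratic residue mod p, hence 521 splits in O_K.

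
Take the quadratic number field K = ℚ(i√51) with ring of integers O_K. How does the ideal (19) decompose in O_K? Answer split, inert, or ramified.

19 splits in O_K

d = -51 ≡ 1 (mod 4), so O_K = ℤ[(1+√-51)/2] and disc(K) = d = -51.
Since gcd(19, -51) = 1 the prime 19 does not ramify.
Euler's criterion: (-51)^9 mod 19 = 1. Thus (-51|19) = 1.
(-51/19) = 1, so 19 splits.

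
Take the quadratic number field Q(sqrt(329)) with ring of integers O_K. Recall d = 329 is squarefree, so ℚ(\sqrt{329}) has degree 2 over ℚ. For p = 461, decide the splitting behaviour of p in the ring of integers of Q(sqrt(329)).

329 mod 4 = 1, hence disc K = 329 and O_K = ℤ[(1+√329)/2].
Since gcd(461, 329) = 1 the prime 461 does not ramify.
Euler's criterion: 329^230 mod 461 = 1. Thus (329|461) = 1.
Legendre symbol 1 ⇒ 461 is split.

split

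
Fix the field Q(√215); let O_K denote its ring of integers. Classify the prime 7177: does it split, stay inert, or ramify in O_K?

split

215 mod 4 = 3, hence disc K = 4·215 = 860 and O_K = ℤ[√215].
7177 ∤ 860, so 7177 is unramified.
Compute (215/7177) via Euler: 215^((7177-1)/2) mod 7177 = 1, so (215/7177) = 1.
(215/7177) = 1, so 7177 splits.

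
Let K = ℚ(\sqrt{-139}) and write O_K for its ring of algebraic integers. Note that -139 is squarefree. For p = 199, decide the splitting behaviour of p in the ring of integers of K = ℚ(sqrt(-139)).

d = -139 ≡ 1 (mod 4), so O_K = ℤ[(1+√-139)/2] and disc(K) = d = -139.
199 ∤ -139, so 199 is unramified.
Compute (-139/199) via Euler: 60^((199-1)/2) mod 199 = 198, so (-139/199) = -1.
d is a non-residue mod p, hence 199 remains inert in O_K.

inert — (199) stays prime in O_K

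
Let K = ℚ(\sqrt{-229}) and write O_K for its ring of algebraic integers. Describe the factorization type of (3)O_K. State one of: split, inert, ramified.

3 remains inert

-229 mod 4 = 3, hence disc K = 4·(-229) = -916 and O_K = ℤ[√-229].
Since gcd(3, -916) = 1 the prime 3 does not ramify.
Euler's criterion: (-229)^1 mod 3 = 2. Thus (-229|3) = -1.
d is a non-residue mod p, hence 3 remains inert in O_K.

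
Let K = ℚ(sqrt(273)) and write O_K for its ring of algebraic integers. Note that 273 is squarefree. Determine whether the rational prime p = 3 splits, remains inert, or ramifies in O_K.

3 is ramified

Since 273 ≡ 1 mod 4, the ring of integers is ℤ[(1+√273)/2] with discriminant 273.
disc(K) = 273 = 3·91, so p = 3 is ramified.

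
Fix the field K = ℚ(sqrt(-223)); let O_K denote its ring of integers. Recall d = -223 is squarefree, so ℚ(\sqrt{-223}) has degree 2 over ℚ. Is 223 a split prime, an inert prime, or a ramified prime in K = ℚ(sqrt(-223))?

d = -223 ≡ 1 (mod 4), so O_K = ℤ[(1+√-223)/2] and disc(K) = d = -223.
disc(K) = -223 = 223·(-1), so p = 223 is ramified.

ramified — (223) = 𝔭²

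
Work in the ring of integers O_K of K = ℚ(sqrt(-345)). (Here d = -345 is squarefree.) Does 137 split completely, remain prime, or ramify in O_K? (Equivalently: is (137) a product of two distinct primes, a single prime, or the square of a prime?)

Since -345 ≢ 1 mod 4, the ring of integers is ℤ[√-345] with discriminant 4·(-345) = -1380.
137 ∤ -1380, so 137 is unramified.
Legendre symbol by Euler's criterion: (-345/137) ≡ (-345)^68 ≡ 136 (mod 137), i.e. (-345/137) = -1.
d is a non-residue mod p, hence 137 remains inert in O_K.

remains prime (inert)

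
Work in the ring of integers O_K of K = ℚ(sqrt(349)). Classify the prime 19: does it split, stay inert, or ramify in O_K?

19 splits in O_K

d = 349 ≡ 1 (mod 4), so O_K = ℤ[(1+√349)/2] and disc(K) = d = 349.
disc(K) = 349 is not divisible by 19; 19 is unramified.
Legendre symbol by Euler's criterion: (349/19) ≡ 349^9 ≡ 1 (mod 19), i.e. (349/19) = 1.
d is a quadratic residue mod p, hence 19 splits in O_K.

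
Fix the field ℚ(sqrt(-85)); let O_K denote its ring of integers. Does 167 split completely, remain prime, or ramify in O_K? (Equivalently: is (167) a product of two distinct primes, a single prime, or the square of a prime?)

Since -85 ≢ 1 mod 4, the ring of integers is ℤ[√-85] with discriminant 4·(-85) = -340.
Since gcd(167, -340) = 1 the prime 167 does not ramify.
Compute (-85/167) via Euler: 82^((167-1)/2) mod 167 = 166, so (-85/167) = -1.
Legendre symbol -1 ⇒ 167 is inert.

remains prime (inert)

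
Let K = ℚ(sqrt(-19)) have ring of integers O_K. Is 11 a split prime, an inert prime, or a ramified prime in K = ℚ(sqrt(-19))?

-19 mod 4 = 1, hence disc K = -19 and O_K = ℤ[(1+√-19)/2].
disc(K) = -19 is not divisible by 11; 11 is unramified.
(-19/11) = 3^5 mod 11 = 1, giving Legendre symbol 1.
Legendre symbol 1 ⇒ 11 is split.

p splits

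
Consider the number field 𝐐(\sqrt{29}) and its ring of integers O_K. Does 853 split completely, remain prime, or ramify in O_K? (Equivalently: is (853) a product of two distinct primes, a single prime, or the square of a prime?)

remains prime (inert)

d = 29 ≡ 1 (mod 4), so O_K = ℤ[(1+√29)/2] and disc(K) = d = 29.
Since gcd(853, 29) = 1 the prime 853 does not ramify.
Legendre symbol by Euler's criterion: (29/853) ≡ 29^426 ≡ 852 (mod 853), i.e. (29/853) = -1.
Legendre symbol -1 ⇒ 853 is inert.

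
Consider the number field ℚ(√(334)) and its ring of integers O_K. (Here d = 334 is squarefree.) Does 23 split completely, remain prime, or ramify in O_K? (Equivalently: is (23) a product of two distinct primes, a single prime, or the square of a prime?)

p splits

Since 334 ≢ 1 mod 4, the ring of integers is ℤ[√334] with discriminant 4·334 = 1336.
disc(K) = 1336 is not divisible by 23; 23 is unramified.
(334/23) = 12^11 mod 23 = 1, giving Legendre symbol 1.
Legendre symbol 1 ⇒ 23 is split.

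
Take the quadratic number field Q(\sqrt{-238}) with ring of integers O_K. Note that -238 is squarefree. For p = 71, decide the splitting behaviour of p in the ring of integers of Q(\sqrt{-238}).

-238 mod 4 = 2, hence disc K = 4·(-238) = -952 and O_K = ℤ[√-238].
Since gcd(71, -952) = 1 the prime 71 does not ramify.
Euler's criterion: (-238)^35 mod 71 = 70. Thus (-238|71) = -1.
(-238/71) = -1, so 71 is inert.

remains prime (inert)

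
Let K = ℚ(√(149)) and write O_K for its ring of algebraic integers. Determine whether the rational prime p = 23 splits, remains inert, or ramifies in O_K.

Since 149 ≡ 1 mod 4, the ring of integers is ℤ[(1+√149)/2] with discriminant 149.
disc(K) = 149 is not divisible by 23; 23 is unramified.
Legendre symbol by Euler's criterion: (149/23) ≡ 149^11 ≡ 22 (mod 23), i.e. (149/23) = -1.
d is a non-residue mod p, hence 23 remains inert in O_K.

remains prime (inert)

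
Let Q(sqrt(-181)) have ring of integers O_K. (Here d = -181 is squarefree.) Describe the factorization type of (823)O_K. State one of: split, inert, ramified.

remains prime (inert)

Since -181 ≢ 1 mod 4, the ring of integers is ℤ[√-181] with discriminant 4·(-181) = -724.
disc(K) = -724 is not divisible by 823; 823 is unramified.
Euler's criterion: (-181)^411 mod 823 = 822. Thus (-181|823) = -1.
(-181/823) = -1, so 823 is inert.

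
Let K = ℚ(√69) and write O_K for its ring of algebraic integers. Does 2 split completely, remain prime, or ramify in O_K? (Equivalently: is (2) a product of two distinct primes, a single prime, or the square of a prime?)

d = 69 ≡ 1 (mod 4), so O_K = ℤ[(1+√69)/2] and disc(K) = d = 69.
2 ∤ 69, so 2 is unramified.
For p = 2 with d ≡ 1 (mod 4): d mod 8 = 5, so 2 is inert.

inert — (2) stays prime in O_K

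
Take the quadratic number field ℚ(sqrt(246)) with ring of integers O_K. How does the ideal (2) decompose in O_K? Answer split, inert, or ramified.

ramifies in O_K

d = 246 ≡ 2 (mod 4), so O_K = ℤ[√246] and disc(K) = 4d = 984.
disc(K) = 984 = 2·492, so p = 2 is ramified.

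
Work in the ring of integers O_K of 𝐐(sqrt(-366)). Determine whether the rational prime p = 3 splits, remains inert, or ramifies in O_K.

d = -366 ≡ 2 (mod 4), so O_K = ℤ[√-366] and disc(K) = 4d = -1464.
Ramification test: 3 | -1464. The prime 3 ramifies in K.

3 is ramified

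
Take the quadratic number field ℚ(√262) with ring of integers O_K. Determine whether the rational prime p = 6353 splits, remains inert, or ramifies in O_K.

split

262 mod 4 = 2, hence disc K = 4·262 = 1048 and O_K = ℤ[√262].
Since gcd(6353, 1048) = 1 the prime 6353 does not ramify.
(262/6353) = 262^3176 mod 6353 = 1, giving Legendre symbol 1.
(262/6353) = 1, so 6353 splits.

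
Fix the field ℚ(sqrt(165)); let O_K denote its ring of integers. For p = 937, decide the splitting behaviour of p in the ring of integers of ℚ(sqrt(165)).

split — (937) = 𝔭₁𝔭₂ with 𝔭₁ ≠ 𝔭₂

d = 165 ≡ 1 (mod 4), so O_K = ℤ[(1+√165)/2] and disc(K) = d = 165.
disc(K) = 165 is not divisible by 937; 937 is unramified.
(165/937) = 165^468 mod 937 = 1, giving Legendre symbol 1.
(165/937) = 1, so 937 splits.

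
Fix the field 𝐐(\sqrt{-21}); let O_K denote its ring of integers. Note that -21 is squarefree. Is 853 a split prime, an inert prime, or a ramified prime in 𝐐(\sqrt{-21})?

Since -21 ≢ 1 mod 4, the ring of integers is ℤ[√-21] with discriminant 4·(-21) = -84.
disc(K) = -84 is not divisible by 853; 853 is unramified.
(-21/853) = 832^426 mod 853 = 852, giving Legendre symbol -1.
Legendre symbol -1 ⇒ 853 is inert.

inert — (853) stays prime in O_K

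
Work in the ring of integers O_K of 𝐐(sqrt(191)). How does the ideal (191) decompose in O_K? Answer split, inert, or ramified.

p ramifies

191 mod 4 = 3, hence disc K = 4·191 = 764 and O_K = ℤ[√191].
191 divides disc(K) = 764, so 191 ramifies.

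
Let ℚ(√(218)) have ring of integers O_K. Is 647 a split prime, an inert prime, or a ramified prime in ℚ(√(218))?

647 splits in O_K

Since 218 ≢ 1 mod 4, the ring of integers is ℤ[√218] with discriminant 4·218 = 872.
disc(K) = 872 is not divisible by 647; 647 is unramified.
(218/647) = 218^323 mod 647 = 1, giving Legendre symbol 1.
Legendre symbol 1 ⇒ 647 is split.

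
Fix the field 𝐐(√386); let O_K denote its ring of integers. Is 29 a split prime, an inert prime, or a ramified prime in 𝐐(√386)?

Since 386 ≢ 1 mod 4, the ring of integers is ℤ[√386] with discriminant 4·386 = 1544.
disc(K) = 1544 is not divisible by 29; 29 is unramified.
Euler's criterion: 386^14 mod 29 = 1. Thus (386|29) = 1.
d is a quadratic residue mod p, hence 29 splits in O_K.

29 splits in O_K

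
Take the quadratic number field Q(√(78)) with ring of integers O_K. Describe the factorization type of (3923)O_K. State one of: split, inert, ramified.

inert — (3923) stays prime in O_K

78 mod 4 = 2, hence disc K = 4·78 = 312 and O_K = ℤ[√78].
disc(K) = 312 is not divisible by 3923; 3923 is unramified.
Compute (78/3923) via Euler: 78^((3923-1)/2) mod 3923 = 3922, so (78/3923) = -1.
d is a non-residue mod p, hence 3923 remains inert in O_K.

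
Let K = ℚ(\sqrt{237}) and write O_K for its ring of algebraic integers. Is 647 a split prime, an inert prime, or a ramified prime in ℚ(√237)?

Since 237 ≡ 1 mod 4, the ring of integers is ℤ[(1+√237)/2] with discriminant 237.
disc(K) = 237 is not divisible by 647; 647 is unramified.
Legendre symbol by Euler's criterion: (237/647) ≡ 237^323 ≡ 1 (mod 647), i.e. (237/647) = 1.
(237/647) = 1, so 647 splits.

647 splits in O_K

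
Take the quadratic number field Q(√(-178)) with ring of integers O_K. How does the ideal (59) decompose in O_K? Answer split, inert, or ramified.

inert — (59) stays prime in O_K

-178 mod 4 = 2, hence disc K = 4·(-178) = -712 and O_K = ℤ[√-178].
59 ∤ -712, so 59 is unramified.
Legendre symbol by Euler's criterion: (-178/59) ≡ (-178)^29 ≡ 58 (mod 59), i.e. (-178/59) = -1.
d is a non-residue mod p, hence 59 remains inert in O_K.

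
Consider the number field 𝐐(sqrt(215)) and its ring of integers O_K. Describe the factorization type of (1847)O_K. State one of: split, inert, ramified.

Since 215 ≢ 1 mod 4, the ring of integers is ℤ[√215] with discriminant 4·215 = 860.
disc(K) = 860 is not divisible by 1847; 1847 is unramified.
(215/1847) = 215^923 mod 1847 = 1, giving Legendre symbol 1.
Legendre symbol 1 ⇒ 1847 is split.

1847 splits in O_K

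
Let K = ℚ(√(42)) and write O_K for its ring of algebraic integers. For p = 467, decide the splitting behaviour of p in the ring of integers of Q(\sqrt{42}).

Since 42 ≢ 1 mod 4, the ring of integers is ℤ[√42] with discriminant 4·42 = 168.
disc(K) = 168 is not divisible by 467; 467 is unramified.
Euler's criterion: 42^233 mod 467 = 466. Thus (42|467) = -1.
d is a non-residue mod p, hence 467 remains inert in O_K.

inert — (467) stays prime in O_K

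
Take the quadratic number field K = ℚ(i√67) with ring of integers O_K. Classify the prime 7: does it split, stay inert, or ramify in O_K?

remains prime (inert)

d = -67 ≡ 1 (mod 4), so O_K = ℤ[(1+√-67)/2] and disc(K) = d = -67.
Since gcd(7, -67) = 1 the prime 7 does not ramify.
Compute (-67/7) via Euler: 3^((7-1)/2) mod 7 = 6, so (-67/7) = -1.
(-67/7) = -1, so 7 is inert.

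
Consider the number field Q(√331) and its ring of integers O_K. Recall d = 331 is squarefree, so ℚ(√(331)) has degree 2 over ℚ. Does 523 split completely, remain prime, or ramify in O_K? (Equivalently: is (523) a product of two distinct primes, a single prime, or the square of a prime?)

Since 331 ≢ 1 mod 4, the ring of integers is ℤ[√331] with discriminant 4·331 = 1324.
Since gcd(523, 1324) = 1 the prime 523 does not ramify.
Euler's criterion: 331^261 mod 523 = 1. Thus (331|523) = 1.
(331/523) = 1, so 523 splits.

p splits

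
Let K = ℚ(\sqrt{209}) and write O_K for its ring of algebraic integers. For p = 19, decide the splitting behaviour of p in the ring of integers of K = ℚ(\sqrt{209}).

Since 209 ≡ 1 mod 4, the ring of integers is ℤ[(1+√209)/2] with discriminant 209.
disc(K) = 209 = 19·11, so p = 19 is ramified.

p ramifies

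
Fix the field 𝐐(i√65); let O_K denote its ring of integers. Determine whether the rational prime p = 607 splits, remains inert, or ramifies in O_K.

splits completely

d = -65 ≡ 3 (mod 4), so O_K = ℤ[√-65] and disc(K) = 4d = -260.
disc(K) = -260 is not divisible by 607; 607 is unramified.
(-65/607) = 542^303 mod 607 = 1, giving Legendre symbol 1.
Legendre symbol 1 ⇒ 607 is split.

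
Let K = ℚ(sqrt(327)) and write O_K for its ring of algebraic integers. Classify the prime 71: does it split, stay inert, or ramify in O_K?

split — (71) = 𝔭₁𝔭₂ with 𝔭₁ ≠ 𝔭₂

Since 327 ≢ 1 mod 4, the ring of integers is ℤ[√327] with discriminant 4·327 = 1308.
disc(K) = 1308 is not divisible by 71; 71 is unramified.
Euler's criterion: 327^35 mod 71 = 1. Thus (327|71) = 1.
Legendre symbol 1 ⇒ 71 is split.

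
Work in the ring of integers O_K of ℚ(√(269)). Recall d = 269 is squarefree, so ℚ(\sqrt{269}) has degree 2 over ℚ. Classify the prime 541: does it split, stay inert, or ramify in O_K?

inert

Since 269 ≡ 1 mod 4, the ring of integers is ℤ[(1+√269)/2] with discriminant 269.
disc(K) = 269 is not divisible by 541; 541 is unramified.
Compute (269/541) via Euler: 269^((541-1)/2) mod 541 = 540, so (269/541) = -1.
d is a non-residue mod p, hence 541 remains inert in O_K.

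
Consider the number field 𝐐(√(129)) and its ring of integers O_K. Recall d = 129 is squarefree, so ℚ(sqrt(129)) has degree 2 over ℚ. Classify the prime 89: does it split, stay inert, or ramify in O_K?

p splits

Since 129 ≡ 1 mod 4, the ring of integers is ℤ[(1+√129)/2] with discriminant 129.
89 ∤ 129, so 89 is unramified.
(129/89) = 40^44 mod 89 = 1, giving Legendre symbol 1.
Legendre symbol 1 ⇒ 89 is split.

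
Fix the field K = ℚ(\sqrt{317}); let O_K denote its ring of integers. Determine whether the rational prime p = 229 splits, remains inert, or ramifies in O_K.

inert

Since 317 ≡ 1 mod 4, the ring of integers is ℤ[(1+√317)/2] with discriminant 317.
229 ∤ 317, so 229 is unramified.
Legendre symbol by Euler's criterion: (317/229) ≡ 317^114 ≡ 228 (mod 229), i.e. (317/229) = -1.
(317/229) = -1, so 229 is inert.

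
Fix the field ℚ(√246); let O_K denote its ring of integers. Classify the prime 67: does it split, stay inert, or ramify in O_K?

d = 246 ≡ 2 (mod 4), so O_K = ℤ[√246] and disc(K) = 4d = 984.
67 ∤ 984, so 67 is unramified.
Euler's criterion: 246^33 mod 67 = 66. Thus (246|67) = -1.
d is a non-residue mod p, hence 67 remains inert in O_K.

remains prime (inert)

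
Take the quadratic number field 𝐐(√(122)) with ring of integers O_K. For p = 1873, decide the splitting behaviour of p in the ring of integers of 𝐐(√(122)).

inert

d = 122 ≡ 2 (mod 4), so O_K = ℤ[√122] and disc(K) = 4d = 488.
disc(K) = 488 is not divisible by 1873; 1873 is unramified.
Legendre symbol by Euler's criterion: (122/1873) ≡ 122^936 ≡ 1872 (mod 1873), i.e. (122/1873) = -1.
Legendre symbol -1 ⇒ 1873 is inert.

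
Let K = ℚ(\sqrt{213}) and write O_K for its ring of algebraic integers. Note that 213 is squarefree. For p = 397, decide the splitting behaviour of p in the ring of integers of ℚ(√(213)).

d = 213 ≡ 1 (mod 4), so O_K = ℤ[(1+√213)/2] and disc(K) = d = 213.
397 ∤ 213, so 397 is unramified.
Legendre symbol by Euler's criterion: (213/397) ≡ 213^198 ≡ 396 (mod 397), i.e. (213/397) = -1.
Legendre symbol -1 ⇒ 397 is inert.

397 remains inert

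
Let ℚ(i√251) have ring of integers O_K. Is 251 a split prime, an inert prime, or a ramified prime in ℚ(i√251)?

p ramifies

d = -251 ≡ 1 (mod 4), so O_K = ℤ[(1+√-251)/2] and disc(K) = d = -251.
251 divides disc(K) = -251, so 251 ramifies.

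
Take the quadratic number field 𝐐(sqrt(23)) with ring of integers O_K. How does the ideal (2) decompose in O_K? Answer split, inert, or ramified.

d = 23 ≡ 3 (mod 4), so O_K = ℤ[√23] and disc(K) = 4d = 92.
disc(K) = 92 = 2·46, so p = 2 is ramified.

ramified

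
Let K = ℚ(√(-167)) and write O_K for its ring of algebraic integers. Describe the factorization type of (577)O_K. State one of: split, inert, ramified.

d = -167 ≡ 1 (mod 4), so O_K = ℤ[(1+√-167)/2] and disc(K) = d = -167.
577 ∤ -167, so 577 is unramified.
(-167/577) = 410^288 mod 577 = 1, giving Legendre symbol 1.
(-167/577) = 1, so 577 splits.

p splits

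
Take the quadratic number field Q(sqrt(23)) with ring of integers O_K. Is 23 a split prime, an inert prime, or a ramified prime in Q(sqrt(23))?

23 is ramified

Since 23 ≢ 1 mod 4, the ring of integers is ℤ[√23] with discriminant 4·23 = 92.
disc(K) = 92 = 23·4, so p = 23 is ramified.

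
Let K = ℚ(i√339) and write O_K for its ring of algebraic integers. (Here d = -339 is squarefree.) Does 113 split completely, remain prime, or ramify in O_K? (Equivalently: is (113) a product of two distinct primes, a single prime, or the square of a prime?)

ramified — (113) = 𝔭²

-339 mod 4 = 1, hence disc K = -339 and O_K = ℤ[(1+√-339)/2].
disc(K) = -339 = 113·(-3), so p = 113 is ramified.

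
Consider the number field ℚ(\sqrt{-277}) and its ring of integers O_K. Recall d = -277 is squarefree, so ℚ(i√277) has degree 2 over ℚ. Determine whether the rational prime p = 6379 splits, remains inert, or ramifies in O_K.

split — (6379) = 𝔭₁𝔭₂ with 𝔭₁ ≠ 𝔭₂

-277 mod 4 = 3, hence disc K = 4·(-277) = -1108 and O_K = ℤ[√-277].
6379 ∤ -1108, so 6379 is unramified.
Euler's criterion: (-277)^3189 mod 6379 = 1. Thus (-277|6379) = 1.
(-277/6379) = 1, so 6379 splits.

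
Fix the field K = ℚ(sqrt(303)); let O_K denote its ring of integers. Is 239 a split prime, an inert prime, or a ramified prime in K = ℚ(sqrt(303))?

split

303 mod 4 = 3, hence disc K = 4·303 = 1212 and O_K = ℤ[√303].
239 ∤ 1212, so 239 is unramified.
(303/239) = 64^119 mod 239 = 1, giving Legendre symbol 1.
Legendre symbol 1 ⇒ 239 is split.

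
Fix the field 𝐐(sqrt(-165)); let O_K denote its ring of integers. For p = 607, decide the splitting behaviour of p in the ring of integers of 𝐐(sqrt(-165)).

p is inert

-165 mod 4 = 3, hence disc K = 4·(-165) = -660 and O_K = ℤ[√-165].
Since gcd(607, -660) = 1 the prime 607 does not ramify.
Compute (-165/607) via Euler: 442^((607-1)/2) mod 607 = 606, so (-165/607) = -1.
d is a non-residue mod p, hence 607 remains inert in O_K.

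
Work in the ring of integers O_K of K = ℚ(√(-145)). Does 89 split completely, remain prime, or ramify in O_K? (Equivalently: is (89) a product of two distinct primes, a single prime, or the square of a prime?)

Since -145 ≢ 1 mod 4, the ring of integers is ℤ[√-145] with discriminant 4·(-145) = -580.
89 ∤ -580, so 89 is unramified.
Compute (-145/89) via Euler: 33^((89-1)/2) mod 89 = 88, so (-145/89) = -1.
(-145/89) = -1, so 89 is inert.

remains prime (inert)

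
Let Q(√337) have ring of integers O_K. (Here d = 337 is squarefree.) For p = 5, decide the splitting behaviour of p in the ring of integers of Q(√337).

Since 337 ≡ 1 mod 4, the ring of integers is ℤ[(1+√337)/2] with discriminant 337.
Since gcd(5, 337) = 1 the prime 5 does not ramify.
(337/5) = 2^2 mod 5 = 4, giving Legendre symbol -1.
Legendre symbol -1 ⇒ 5 is inert.

5 remains inert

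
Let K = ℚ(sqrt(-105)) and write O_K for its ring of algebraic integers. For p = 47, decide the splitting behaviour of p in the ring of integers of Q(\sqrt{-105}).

d = -105 ≡ 3 (mod 4), so O_K = ℤ[√-105] and disc(K) = 4d = -420.
Since gcd(47, -420) = 1 the prime 47 does not ramify.
(-105/47) = 36^23 mod 47 = 1, giving Legendre symbol 1.
Legendre symbol 1 ⇒ 47 is split.

splits completely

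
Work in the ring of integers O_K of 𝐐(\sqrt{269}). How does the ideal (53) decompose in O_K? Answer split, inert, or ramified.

d = 269 ≡ 1 (mod 4), so O_K = ℤ[(1+√269)/2] and disc(K) = d = 269.
disc(K) = 269 is not divisible by 53; 53 is unramified.
Euler's criterion: 269^26 mod 53 = 1. Thus (269|53) = 1.
Legendre symbol 1 ⇒ 53 is split.

53 splits in O_K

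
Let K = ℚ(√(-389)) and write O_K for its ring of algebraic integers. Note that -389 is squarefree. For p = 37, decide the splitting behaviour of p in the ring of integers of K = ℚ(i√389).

-389 mod 4 = 3, hence disc K = 4·(-389) = -1556 and O_K = ℤ[√-389].
disc(K) = -1556 is not divisible by 37; 37 is unramified.
Euler's criterion: (-389)^18 mod 37 = 36. Thus (-389|37) = -1.
d is a non-residue mod p, hence 37 remains inert in O_K.

inert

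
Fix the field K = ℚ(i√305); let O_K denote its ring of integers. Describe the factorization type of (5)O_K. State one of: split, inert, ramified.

-305 mod 4 = 3, hence disc K = 4·(-305) = -1220 and O_K = ℤ[√-305].
5 divides disc(K) = -1220, so 5 ramifies.

p ramifies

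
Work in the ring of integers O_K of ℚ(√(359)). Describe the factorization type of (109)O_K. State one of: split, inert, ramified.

inert — (109) stays prime in O_K

d = 359 ≡ 3 (mod 4), so O_K = ℤ[√359] and disc(K) = 4d = 1436.
109 ∤ 1436, so 109 is unramified.
Legendre symbol by Euler's criterion: (359/109) ≡ 359^54 ≡ 108 (mod 109), i.e. (359/109) = -1.
(359/109) = -1, so 109 is inert.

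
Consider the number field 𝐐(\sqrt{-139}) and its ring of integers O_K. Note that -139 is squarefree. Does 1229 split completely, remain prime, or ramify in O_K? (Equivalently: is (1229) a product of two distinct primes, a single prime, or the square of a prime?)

d = -139 ≡ 1 (mod 4), so O_K = ℤ[(1+√-139)/2] and disc(K) = d = -139.
1229 ∤ -139, so 1229 is unramified.
(-139/1229) = 1090^614 mod 1229 = 1, giving Legendre symbol 1.
(-139/1229) = 1, so 1229 splits.

p splits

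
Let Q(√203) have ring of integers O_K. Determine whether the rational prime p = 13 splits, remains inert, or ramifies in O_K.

13 remains inert

203 mod 4 = 3, hence disc K = 4·203 = 812 and O_K = ℤ[√203].
Since gcd(13, 812) = 1 the prime 13 does not ramify.
Euler's criterion: 203^6 mod 13 = 12. Thus (203|13) = -1.
d is a non-residue mod p, hence 13 remains inert in O_K.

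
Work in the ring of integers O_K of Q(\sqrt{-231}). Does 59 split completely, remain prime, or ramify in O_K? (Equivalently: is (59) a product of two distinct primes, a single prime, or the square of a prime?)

59 splits in O_K

-231 mod 4 = 1, hence disc K = -231 and O_K = ℤ[(1+√-231)/2].
Since gcd(59, -231) = 1 the prime 59 does not ramify.
Compute (-231/59) via Euler: 5^((59-1)/2) mod 59 = 1, so (-231/59) = 1.
d is a quadratic residue mod p, hence 59 splits in O_K.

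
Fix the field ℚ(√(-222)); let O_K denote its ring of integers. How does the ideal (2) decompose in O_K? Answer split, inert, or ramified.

ramified — (2) = 𝔭²

d = -222 ≡ 2 (mod 4), so O_K = ℤ[√-222] and disc(K) = 4d = -888.
Ramification test: 2 | -888. The prime 2 ramifies in K.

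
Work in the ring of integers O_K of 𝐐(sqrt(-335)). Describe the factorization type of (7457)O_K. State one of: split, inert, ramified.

-335 mod 4 = 1, hence disc K = -335 and O_K = ℤ[(1+√-335)/2].
disc(K) = -335 is not divisible by 7457; 7457 is unramified.
Euler's criterion: (-335)^3728 mod 7457 = 1. Thus (-335|7457) = 1.
d is a quadratic residue mod p, hence 7457 splits in O_K.

7457 splits in O_K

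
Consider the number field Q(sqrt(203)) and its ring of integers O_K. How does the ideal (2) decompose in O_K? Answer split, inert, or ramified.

Since 203 ≢ 1 mod 4, the ring of integers is ℤ[√203] with discriminant 4·203 = 812.
Ramification test: 2 | 812. The prime 2 ramifies in K.

p ramifies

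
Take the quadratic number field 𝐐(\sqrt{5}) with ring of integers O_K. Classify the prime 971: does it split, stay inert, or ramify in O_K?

d = 5 ≡ 1 (mod 4), so O_K = ℤ[(1+√5)/2] and disc(K) = d = 5.
Since gcd(971, 5) = 1 the prime 971 does not ramify.
Euler's criterion: 5^485 mod 971 = 1. Thus (5|971) = 1.
d is a quadratic residue mod p, hence 971 splits in O_K.

split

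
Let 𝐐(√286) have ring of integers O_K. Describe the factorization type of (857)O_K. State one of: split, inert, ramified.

p is inert

Since 286 ≢ 1 mod 4, the ring of integers is ℤ[√286] with discriminant 4·286 = 1144.
Since gcd(857, 1144) = 1 the prime 857 does not ramify.
Euler's criterion: 286^428 mod 857 = 856. Thus (286|857) = -1.
(286/857) = -1, so 857 is inert.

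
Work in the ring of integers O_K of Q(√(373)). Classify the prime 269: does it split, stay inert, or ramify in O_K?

remains prime (inert)

Since 373 ≡ 1 mod 4, the ring of integers is ℤ[(1+√373)/2] with discriminant 373.
Since gcd(269, 373) = 1 the prime 269 does not ramify.
(373/269) = 104^134 mod 269 = 268, giving Legendre symbol -1.
d is a non-residue mod p, hence 269 remains inert in O_K.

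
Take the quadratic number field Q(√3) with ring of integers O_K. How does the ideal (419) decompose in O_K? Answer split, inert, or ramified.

3 mod 4 = 3, hence disc K = 4·3 = 12 and O_K = ℤ[√3].
Since gcd(419, 12) = 1 the prime 419 does not ramify.
Euler's criterion: 3^209 mod 419 = 1. Thus (3|419) = 1.
(3/419) = 1, so 419 splits.

split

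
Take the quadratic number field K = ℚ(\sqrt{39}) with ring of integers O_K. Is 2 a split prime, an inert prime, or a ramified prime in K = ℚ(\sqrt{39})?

2 is ramified

39 mod 4 = 3, hence disc K = 4·39 = 156 and O_K = ℤ[√39].
2 divides disc(K) = 156, so 2 ramifies.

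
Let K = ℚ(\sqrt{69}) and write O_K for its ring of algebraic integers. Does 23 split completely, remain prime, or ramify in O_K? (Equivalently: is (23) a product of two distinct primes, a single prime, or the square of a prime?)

69 mod 4 = 1, hence disc K = 69 and O_K = ℤ[(1+√69)/2].
disc(K) = 69 = 23·3, so p = 23 is ramified.

ramified — (23) = 𝔭²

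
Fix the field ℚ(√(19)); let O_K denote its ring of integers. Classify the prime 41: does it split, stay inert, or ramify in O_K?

p is inert

d = 19 ≡ 3 (mod 4), so O_K = ℤ[√19] and disc(K) = 4d = 76.
41 ∤ 76, so 41 is unramified.
Legendre symbol by Euler's criterion: (19/41) ≡ 19^20 ≡ 40 (mod 41), i.e. (19/41) = -1.
(19/41) = -1, so 41 is inert.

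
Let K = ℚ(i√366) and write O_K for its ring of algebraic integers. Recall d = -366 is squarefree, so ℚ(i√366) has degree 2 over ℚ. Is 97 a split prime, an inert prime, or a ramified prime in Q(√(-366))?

97 splits in O_K

Since -366 ≢ 1 mod 4, the ring of integers is ℤ[√-366] with discriminant 4·(-366) = -1464.
disc(K) = -1464 is not divisible by 97; 97 is unramified.
Legendre symbol by Euler's criterion: (-366/97) ≡ (-366)^48 ≡ 1 (mod 97), i.e. (-366/97) = 1.
(-366/97) = 1, so 97 splits.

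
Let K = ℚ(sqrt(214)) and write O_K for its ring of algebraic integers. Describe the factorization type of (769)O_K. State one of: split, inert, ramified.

inert

d = 214 ≡ 2 (mod 4), so O_K = ℤ[√214] and disc(K) = 4d = 856.
769 ∤ 856, so 769 is unramified.
(214/769) = 214^384 mod 769 = 768, giving Legendre symbol -1.
Legendre symbol -1 ⇒ 769 is inert.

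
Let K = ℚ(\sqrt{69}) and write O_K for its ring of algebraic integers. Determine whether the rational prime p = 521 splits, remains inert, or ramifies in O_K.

69 mod 4 = 1, hence disc K = 69 and O_K = ℤ[(1+√69)/2].
521 ∤ 69, so 521 is unramified.
(69/521) = 69^260 mod 521 = 1, giving Legendre symbol 1.
d is a quadratic residue mod p, hence 521 splits in O_K.

split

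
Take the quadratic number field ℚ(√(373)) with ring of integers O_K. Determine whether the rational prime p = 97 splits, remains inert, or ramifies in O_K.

Since 373 ≡ 1 mod 4, the ring of integers is ℤ[(1+√373)/2] with discriminant 373.
97 ∤ 373, so 97 is unramified.
Euler's criterion: 373^48 mod 97 = 96. Thus (373|97) = -1.
Legendre symbol -1 ⇒ 97 is inert.

p is inert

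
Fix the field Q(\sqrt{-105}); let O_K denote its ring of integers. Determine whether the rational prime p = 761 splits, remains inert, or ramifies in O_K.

d = -105 ≡ 3 (mod 4), so O_K = ℤ[√-105] and disc(K) = 4d = -420.
disc(K) = -420 is not divisible by 761; 761 is unramified.
Legendre symbol by Euler's criterion: (-105/761) ≡ (-105)^380 ≡ 1 (mod 761), i.e. (-105/761) = 1.
Legendre symbol 1 ⇒ 761 is split.

split — (761) = 𝔭₁𝔭₂ with 𝔭₁ ≠ 𝔭₂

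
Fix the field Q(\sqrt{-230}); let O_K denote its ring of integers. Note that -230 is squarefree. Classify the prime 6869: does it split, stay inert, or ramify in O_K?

6869 splits in O_K

-230 mod 4 = 2, hence disc K = 4·(-230) = -920 and O_K = ℤ[√-230].
disc(K) = -920 is not divisible by 6869; 6869 is unramified.
Legendre symbol by Euler's criterion: (-230/6869) ≡ (-230)^3434 ≡ 1 (mod 6869), i.e. (-230/6869) = 1.
d is a quadratic residue mod p, hence 6869 splits in O_K.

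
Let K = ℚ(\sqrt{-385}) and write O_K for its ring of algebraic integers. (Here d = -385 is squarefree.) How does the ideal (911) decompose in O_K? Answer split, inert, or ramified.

Since -385 ≢ 1 mod 4, the ring of integers is ℤ[√-385] with discriminant 4·(-385) = -1540.
disc(K) = -1540 is not divisible by 911; 911 is unramified.
Legendre symbol by Euler's criterion: (-385/911) ≡ (-385)^455 ≡ 910 (mod 911), i.e. (-385/911) = -1.
(-385/911) = -1, so 911 is inert.

inert — (911) stays prime in O_K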